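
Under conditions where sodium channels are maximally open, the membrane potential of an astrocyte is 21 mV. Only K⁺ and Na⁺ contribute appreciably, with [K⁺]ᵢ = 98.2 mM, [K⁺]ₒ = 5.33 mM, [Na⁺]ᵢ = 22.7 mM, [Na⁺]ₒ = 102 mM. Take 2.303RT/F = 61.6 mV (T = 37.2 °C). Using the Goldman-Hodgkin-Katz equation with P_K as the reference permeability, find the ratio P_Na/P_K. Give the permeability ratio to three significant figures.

4.02

Let α = P_Na/P_K. GHK: Vm = 61.6·log₁₀[(Kₒ + α·Naₒ)/(Kᵢ + α·Naᵢ)].
10^(Vm/61.6) = 10^(21.0/61.6) = 2.1923
So 2.1923·(Kᵢ + α·Naᵢ) = Kₒ + α·Naₒ → α = (2.1923·98.2 − 5.33) / (102.0 − 2.1923·22.7)
α = (215.3 − 5.33) / (102.0 − 49.77) = 210/52.23 = 4.02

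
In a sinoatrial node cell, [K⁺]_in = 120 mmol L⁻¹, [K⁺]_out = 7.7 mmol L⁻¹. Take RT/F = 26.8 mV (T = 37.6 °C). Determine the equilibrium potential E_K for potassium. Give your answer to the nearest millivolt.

E = (26.8/z) · ln([K⁺]_out/[K⁺]_in) with z = +1.
= (26.8/1) · ln(7.7/120) = 26.80 · ln(0.06417)
= 26.80 · (-2.7463) = -73.60 mV

-74 mV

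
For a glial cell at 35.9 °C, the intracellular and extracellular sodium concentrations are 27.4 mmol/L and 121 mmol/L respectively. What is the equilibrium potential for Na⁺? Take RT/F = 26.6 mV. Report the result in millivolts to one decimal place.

39.5 mV

E = (26.6/z) · ln([Na⁺]_out/[Na⁺]_in) with z = +1.
= (26.6/1) · ln(121/27.4) = 26.60 · ln(4.416)
= 26.60 · (1.4852) = 39.51 mV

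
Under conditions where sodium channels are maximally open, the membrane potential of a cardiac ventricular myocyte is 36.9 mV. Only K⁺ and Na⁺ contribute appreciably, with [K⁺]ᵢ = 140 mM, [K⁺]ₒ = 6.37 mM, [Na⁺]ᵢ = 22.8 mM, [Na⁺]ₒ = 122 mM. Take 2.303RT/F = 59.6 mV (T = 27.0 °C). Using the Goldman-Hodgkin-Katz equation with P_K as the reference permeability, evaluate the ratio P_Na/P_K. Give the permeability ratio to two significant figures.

21

Let α = P_Na/P_K. GHK: Vm = 59.6·log₁₀[(Kₒ + α·Naₒ)/(Kᵢ + α·Naᵢ)].
10^(Vm/59.6) = 10^(36.9/59.6) = 4.1603
So 4.1603·(Kᵢ + α·Naᵢ) = Kₒ + α·Naₒ → α = (4.1603·140.0 − 6.37) / (122.0 − 4.1603·22.8)
α = (582.4 − 6.37) / (122.0 − 94.86) = 576.1/27.14 = 21.22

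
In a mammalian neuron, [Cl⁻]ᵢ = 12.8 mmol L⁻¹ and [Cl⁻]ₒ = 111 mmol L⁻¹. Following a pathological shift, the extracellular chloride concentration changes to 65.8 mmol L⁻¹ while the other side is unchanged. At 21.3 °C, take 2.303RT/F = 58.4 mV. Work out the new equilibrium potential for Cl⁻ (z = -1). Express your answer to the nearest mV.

-42 mV

After the shift: [Cl⁻]_out = 65.8, [Cl⁻]_in = 12.8 mmol L⁻¹.
E_new = (58.4/-1)·log₁₀(65.8/12.8) = -58.40 · (0.7110) = -41.52 mV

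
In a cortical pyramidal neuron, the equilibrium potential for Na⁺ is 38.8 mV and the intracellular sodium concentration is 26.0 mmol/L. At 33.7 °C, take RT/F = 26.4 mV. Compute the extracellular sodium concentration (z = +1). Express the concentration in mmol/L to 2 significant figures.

Nernst: E = (26.4/1) · ln([out]/[in]), so ln([out]/[in]) = 38.8 × 1 / 26.4 = 1.4697.
[out]/[in] = e^(1.4697) = 4.348.
[out] = 4.348 × 26.0 = 113 mmol/L.

110 mmol/L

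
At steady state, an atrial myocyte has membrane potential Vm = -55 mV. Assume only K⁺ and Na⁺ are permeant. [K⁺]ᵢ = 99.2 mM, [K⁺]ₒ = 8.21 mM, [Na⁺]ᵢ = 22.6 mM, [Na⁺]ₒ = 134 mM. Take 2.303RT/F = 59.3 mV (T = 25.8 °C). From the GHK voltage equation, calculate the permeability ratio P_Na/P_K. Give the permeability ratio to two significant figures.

0.027

Let α = P_Na/P_K. GHK: Vm = 59.3·log₁₀[(Kₒ + α·Naₒ)/(Kᵢ + α·Naᵢ)].
10^(Vm/59.3) = 10^(-55.0/59.3) = 0.11817
So 0.11817·(Kᵢ + α·Naᵢ) = Kₒ + α·Naₒ → α = (0.11817·99.2 − 8.21) / (134.0 − 0.11817·22.6)
α = (11.72 − 8.21) / (134.0 − 2.671) = 3.513/131.3 = 0.02675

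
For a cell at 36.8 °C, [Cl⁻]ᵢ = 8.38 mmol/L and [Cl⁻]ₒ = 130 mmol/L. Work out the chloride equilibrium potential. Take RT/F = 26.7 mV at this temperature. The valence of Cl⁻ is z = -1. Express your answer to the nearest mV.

-73 mV

E = (26.7/z) · ln([Cl⁻]_out/[Cl⁻]_in) with z = -1.
For an anion, dividing by z = -1 reverses the sign.
= (26.7/-1) · ln(130/8.38) = -26.70 · ln(15.51)
= -26.70 · (2.7417) = -73.20 mV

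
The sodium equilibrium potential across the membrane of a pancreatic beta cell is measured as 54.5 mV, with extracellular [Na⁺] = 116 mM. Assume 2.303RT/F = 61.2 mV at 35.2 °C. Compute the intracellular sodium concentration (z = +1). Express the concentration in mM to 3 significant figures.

14.9 mM

Nernst: E = (61.2/1) · log₁₀([out]/[in]), so log₁₀([out]/[in]) = 54.5 × 1 / 61.2 = 0.8905.
[out]/[in] = 10^(0.8905) = 7.772.
[in] = 116 / 7.772 = 14.93 mM.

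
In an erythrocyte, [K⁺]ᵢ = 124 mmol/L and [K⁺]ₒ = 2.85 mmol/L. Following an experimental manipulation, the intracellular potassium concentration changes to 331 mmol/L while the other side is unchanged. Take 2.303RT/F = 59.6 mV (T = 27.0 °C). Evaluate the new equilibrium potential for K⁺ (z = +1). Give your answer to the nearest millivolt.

-123 mV

After the shift: [K⁺]_out = 2.85, [K⁺]_in = 331 mmol/L.
E_new = (59.6/1)·log₁₀(2.85/331) = 59.60 · (-2.0650) = -123.07 mV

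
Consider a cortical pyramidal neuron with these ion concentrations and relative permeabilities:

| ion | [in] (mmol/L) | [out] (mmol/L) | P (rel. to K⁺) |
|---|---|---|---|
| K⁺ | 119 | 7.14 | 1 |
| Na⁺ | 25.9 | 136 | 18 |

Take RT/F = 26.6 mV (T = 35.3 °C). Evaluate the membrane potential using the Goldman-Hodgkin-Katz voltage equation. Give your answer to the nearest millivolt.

38 mV

Vm = 26.6 · ln[(Σ P·[cation]ₒ + Σ P·[anion]ᵢ) / (Σ P·[cation]ᵢ + Σ P·[anion]ₒ)]
Numerator = 1×7.14 + 18×136 = 2455
Denominator = 1×119 + 18×25.9 = 585.2
Vm = 26.6 · ln(4.1954) = 26.6 × (1.4340) = 38.14 mV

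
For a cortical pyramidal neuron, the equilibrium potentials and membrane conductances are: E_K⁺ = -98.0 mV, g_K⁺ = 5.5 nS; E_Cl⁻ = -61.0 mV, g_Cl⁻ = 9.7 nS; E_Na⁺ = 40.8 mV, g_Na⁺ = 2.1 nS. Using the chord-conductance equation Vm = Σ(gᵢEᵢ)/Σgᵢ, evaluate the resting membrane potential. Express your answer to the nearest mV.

Σ gᵢEᵢ = 5.5·(-98.0) + 9.7·(-61.0) + 2.1·(40.8) = -1045.02
Σ gᵢ = 5.5 + 9.7 + 2.1 = 17.3
Vm = -1045.02 / 17.3 = -60.41 mV

-60 mV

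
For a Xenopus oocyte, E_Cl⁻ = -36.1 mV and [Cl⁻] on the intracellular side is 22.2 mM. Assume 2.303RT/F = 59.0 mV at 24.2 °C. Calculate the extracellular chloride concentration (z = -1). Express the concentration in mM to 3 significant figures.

Nernst: E = (59.0/-1) · log₁₀([out]/[in]), so log₁₀([out]/[in]) = -36.1 × -1 / 59.0 = 0.6119.
[out]/[in] = 10^(0.6119) = 4.091.
[out] = 4.091 × 22.2 = 90.83 mM.

90.8 mM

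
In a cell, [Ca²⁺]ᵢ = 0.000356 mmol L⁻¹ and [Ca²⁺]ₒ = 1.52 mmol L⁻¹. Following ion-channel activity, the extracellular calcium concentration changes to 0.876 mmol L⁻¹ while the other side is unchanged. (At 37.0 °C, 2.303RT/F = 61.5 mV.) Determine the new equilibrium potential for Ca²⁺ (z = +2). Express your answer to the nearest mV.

After the shift: [Ca²⁺]_out = 0.876, [Ca²⁺]_in = 0.000356 mmol L⁻¹.
E_new = (61.5/2)·log₁₀(0.876/0.000356) = 30.75 · (3.3911) = 104.27 mV

104 mV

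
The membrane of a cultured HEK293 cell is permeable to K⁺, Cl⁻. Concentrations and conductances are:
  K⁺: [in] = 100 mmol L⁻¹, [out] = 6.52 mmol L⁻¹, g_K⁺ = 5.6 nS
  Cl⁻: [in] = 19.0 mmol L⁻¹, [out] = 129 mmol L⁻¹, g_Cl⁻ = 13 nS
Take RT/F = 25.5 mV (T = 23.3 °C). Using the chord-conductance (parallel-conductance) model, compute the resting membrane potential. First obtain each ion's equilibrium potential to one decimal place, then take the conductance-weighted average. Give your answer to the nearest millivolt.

E_K⁺ = (25.5/1)·ln(6.52/100) = -69.6 mV
E_Cl⁻ = (25.5/-1)·ln(129/19.0) = -48.8 mV
Vm = (Σ gᵢEᵢ)/(Σ gᵢ) = (5.6·-69.6 + 13·-48.8) / (5.6 + 13)
= -1024.16 / 18.6 = -55.06 mV

-55 mV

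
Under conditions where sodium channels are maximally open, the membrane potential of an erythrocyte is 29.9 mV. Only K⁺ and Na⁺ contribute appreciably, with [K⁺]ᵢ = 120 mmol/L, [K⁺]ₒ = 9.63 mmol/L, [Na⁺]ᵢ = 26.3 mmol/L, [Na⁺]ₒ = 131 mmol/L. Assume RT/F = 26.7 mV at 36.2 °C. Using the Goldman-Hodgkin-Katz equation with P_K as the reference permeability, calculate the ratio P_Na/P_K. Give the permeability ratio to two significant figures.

Let α = P_Na/P_K. GHK: Vm = 26.7·ln[(Kₒ + α·Naₒ)/(Kᵢ + α·Naᵢ)].
e^(Vm/26.7) = e^(29.9/26.7) = 3.0644
So 3.0644·(Kᵢ + α·Naᵢ) = Kₒ + α·Naₒ → α = (3.0644·120.0 − 9.63) / (131.0 − 3.0644·26.3)
α = (367.7 − 9.63) / (131.0 − 80.59) = 358.1/50.41 = 7.104

7.1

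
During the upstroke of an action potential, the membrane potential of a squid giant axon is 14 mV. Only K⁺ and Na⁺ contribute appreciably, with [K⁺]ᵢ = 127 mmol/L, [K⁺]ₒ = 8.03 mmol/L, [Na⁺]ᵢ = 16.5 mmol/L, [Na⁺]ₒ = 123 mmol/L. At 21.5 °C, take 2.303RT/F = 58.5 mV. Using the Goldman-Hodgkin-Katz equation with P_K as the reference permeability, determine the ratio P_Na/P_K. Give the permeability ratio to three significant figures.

Let α = P_Na/P_K. GHK: Vm = 58.5·log₁₀[(Kₒ + α·Naₒ)/(Kᵢ + α·Naᵢ)].
10^(Vm/58.5) = 10^(14.0/58.5) = 1.7351
So 1.7351·(Kᵢ + α·Naᵢ) = Kₒ + α·Naₒ → α = (1.7351·127.0 − 8.03) / (123.0 − 1.7351·16.5)
α = (220.4 − 8.03) / (123.0 − 28.63) = 212.3/94.37 = 2.25

2.25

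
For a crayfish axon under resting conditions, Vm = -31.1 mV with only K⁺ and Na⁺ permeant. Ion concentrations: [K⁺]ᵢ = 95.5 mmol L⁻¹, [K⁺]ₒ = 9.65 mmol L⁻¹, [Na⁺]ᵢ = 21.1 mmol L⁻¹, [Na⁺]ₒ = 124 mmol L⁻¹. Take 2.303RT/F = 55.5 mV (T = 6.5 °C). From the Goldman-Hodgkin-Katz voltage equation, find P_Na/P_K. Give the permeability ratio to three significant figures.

Let α = P_Na/P_K. GHK: Vm = 55.5·log₁₀[(Kₒ + α·Naₒ)/(Kᵢ + α·Naᵢ)].
10^(Vm/55.5) = 10^(-31.1/55.5) = 0.27519
So 0.27519·(Kᵢ + α·Naᵢ) = Kₒ + α·Naₒ → α = (0.27519·95.5 − 9.65) / (124.0 − 0.27519·21.1)
α = (26.28 − 9.65) / (124.0 − 5.807) = 16.63/118.2 = 0.1407

0.141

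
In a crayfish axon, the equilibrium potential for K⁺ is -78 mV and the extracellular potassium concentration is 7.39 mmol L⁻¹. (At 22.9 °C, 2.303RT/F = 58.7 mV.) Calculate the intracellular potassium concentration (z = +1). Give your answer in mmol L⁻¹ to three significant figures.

Nernst: E = (58.7/1) · log₁₀([out]/[in]), so log₁₀([out]/[in]) = -78.0 × 1 / 58.7 = -1.3288.
[out]/[in] = 10^(-1.3288) = 0.0469.
[in] = 7.39 / 0.0469 = 157.6 mmol L⁻¹.

158 mmol L⁻¹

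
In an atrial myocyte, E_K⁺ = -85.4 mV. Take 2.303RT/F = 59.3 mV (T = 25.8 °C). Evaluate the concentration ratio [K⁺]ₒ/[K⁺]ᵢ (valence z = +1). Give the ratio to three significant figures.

log₁₀([out]/[in]) = E·z/(59.3) = -85.4 × 1 / 59.3 = -1.4401
[out]/[in] = 10^(-1.4401) = 0.0363

0.0363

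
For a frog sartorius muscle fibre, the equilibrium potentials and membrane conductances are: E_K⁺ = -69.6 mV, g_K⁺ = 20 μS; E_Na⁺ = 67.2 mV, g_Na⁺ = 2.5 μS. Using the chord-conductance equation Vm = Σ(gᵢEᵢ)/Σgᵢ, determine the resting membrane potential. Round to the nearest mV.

Σ gᵢEᵢ = 20·(-69.6) + 2.5·(67.2) = -1224.00
Σ gᵢ = 20 + 2.5 = 22.5
Vm = -1224.00 / 22.5 = -54.40 mV

-54 mV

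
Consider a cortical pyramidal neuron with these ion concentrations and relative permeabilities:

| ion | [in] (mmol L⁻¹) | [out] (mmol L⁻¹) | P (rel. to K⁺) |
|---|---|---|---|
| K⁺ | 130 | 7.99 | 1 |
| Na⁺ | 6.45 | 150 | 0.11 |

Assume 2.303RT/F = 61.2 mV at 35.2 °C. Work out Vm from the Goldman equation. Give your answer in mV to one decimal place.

Vm = 61.2 · log₁₀[(Σ P·[cation]ₒ + Σ P·[anion]ᵢ) / (Σ P·[cation]ᵢ + Σ P·[anion]ₒ)]
Numerator = 1×7.99 + 0.11×150 = 24.49
Denominator = 1×130 + 0.11×6.45 = 130.7
Vm = 61.2 · log₁₀(0.18736) = 61.2 × (-0.7273) = -44.51 mV

-44.5 mV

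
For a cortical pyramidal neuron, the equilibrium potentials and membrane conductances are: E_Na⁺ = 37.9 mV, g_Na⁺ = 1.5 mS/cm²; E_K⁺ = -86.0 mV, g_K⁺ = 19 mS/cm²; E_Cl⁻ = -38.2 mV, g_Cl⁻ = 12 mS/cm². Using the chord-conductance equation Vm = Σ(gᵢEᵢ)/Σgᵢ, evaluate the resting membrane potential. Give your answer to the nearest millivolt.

-63 mV

Σ gᵢEᵢ = 1.5·(37.9) + 19·(-86.0) + 12·(-38.2) = -2035.55
Σ gᵢ = 1.5 + 19 + 12 = 32.5
Vm = -2035.55 / 32.5 = -62.63 mV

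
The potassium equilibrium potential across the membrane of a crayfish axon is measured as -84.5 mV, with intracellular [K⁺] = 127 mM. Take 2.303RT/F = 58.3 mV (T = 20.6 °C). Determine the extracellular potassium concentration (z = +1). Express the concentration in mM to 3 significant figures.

4.51 mM

Nernst: E = (58.3/1) · log₁₀([out]/[in]), so log₁₀([out]/[in]) = -84.5 × 1 / 58.3 = -1.4494.
[out]/[in] = 10^(-1.4494) = 0.03553.
[out] = 0.03553 × 127 = 4.512 mM.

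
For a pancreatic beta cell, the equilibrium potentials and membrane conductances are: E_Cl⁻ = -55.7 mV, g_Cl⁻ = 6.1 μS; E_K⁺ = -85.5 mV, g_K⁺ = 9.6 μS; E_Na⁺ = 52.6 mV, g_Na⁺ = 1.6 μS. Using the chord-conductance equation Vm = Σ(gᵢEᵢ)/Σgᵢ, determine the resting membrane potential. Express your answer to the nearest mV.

-62 mV

Σ gᵢEᵢ = 6.1·(-55.7) + 9.6·(-85.5) + 1.6·(52.6) = -1076.41
Σ gᵢ = 6.1 + 9.6 + 1.6 = 17.3
Vm = -1076.41 / 17.3 = -62.22 mV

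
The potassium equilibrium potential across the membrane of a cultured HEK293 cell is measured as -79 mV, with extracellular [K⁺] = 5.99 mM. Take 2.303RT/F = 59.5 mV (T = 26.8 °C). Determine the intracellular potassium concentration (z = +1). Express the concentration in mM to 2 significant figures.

130 mM

Nernst: E = (59.5/1) · log₁₀([out]/[in]), so log₁₀([out]/[in]) = -79.0 × 1 / 59.5 = -1.3277.
[out]/[in] = 10^(-1.3277) = 0.04702.
[in] = 5.99 / 0.04702 = 127.4 mM.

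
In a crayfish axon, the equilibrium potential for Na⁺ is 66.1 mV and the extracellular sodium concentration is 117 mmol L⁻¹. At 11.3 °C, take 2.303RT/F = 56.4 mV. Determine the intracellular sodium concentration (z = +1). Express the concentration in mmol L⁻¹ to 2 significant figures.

7.9 mmol L⁻¹

Nernst: E = (56.4/1) · log₁₀([out]/[in]), so log₁₀([out]/[in]) = 66.1 × 1 / 56.4 = 1.1720.
[out]/[in] = 10^(1.1720) = 14.86.
[in] = 117 / 14.86 = 7.874 mmol L⁻¹.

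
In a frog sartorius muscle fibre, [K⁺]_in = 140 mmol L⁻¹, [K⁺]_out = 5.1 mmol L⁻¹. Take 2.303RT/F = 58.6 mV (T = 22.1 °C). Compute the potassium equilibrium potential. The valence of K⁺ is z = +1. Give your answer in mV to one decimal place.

E = (58.6/z) · log₁₀([K⁺]_out/[K⁺]_in) with z = +1.
= (58.6/1) · log₁₀(5.1/140) = 58.60 · log₁₀(0.03643)
= 58.60 · (-1.4386) = -84.30 mV

-84.3 mV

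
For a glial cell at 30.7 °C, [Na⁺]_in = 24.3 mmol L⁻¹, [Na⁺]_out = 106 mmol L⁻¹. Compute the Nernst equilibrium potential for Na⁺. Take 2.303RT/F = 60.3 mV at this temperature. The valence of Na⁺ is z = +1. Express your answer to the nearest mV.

E = (60.3/z) · log₁₀([Na⁺]_out/[Na⁺]_in) with z = +1.
= (60.3/1) · log₁₀(106/24.3) = 60.30 · log₁₀(4.362)
= 60.30 · (0.6397) = 38.57 mV

39 mV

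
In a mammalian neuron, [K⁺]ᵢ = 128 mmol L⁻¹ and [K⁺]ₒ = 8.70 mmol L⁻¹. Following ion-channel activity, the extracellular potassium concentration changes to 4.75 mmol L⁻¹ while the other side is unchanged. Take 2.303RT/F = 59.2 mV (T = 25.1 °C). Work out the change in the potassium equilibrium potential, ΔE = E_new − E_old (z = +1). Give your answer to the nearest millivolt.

E_old = (59.2/1)·log₁₀(8.70/128) = -69.13 mV
E_new = (59.2/1)·log₁₀(4.75/128) = -84.69 mV
ΔE = -84.69 − (-69.13) = -15.56 mV

-16 mV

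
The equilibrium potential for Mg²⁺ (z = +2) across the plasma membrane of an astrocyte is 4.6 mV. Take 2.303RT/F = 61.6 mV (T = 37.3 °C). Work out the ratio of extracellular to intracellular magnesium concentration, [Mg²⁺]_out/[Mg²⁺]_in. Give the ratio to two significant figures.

1.4

log₁₀([out]/[in]) = E·z/(61.6) = 4.6 × 2 / 61.6 = 0.1494
[out]/[in] = 10^(0.1494) = 1.41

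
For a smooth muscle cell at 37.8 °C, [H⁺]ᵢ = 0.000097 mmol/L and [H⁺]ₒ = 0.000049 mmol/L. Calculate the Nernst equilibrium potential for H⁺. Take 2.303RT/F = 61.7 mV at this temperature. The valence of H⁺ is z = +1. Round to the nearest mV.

E = (61.7/z) · log₁₀([H⁺]_out/[H⁺]_in) with z = +1.
= (61.7/1) · log₁₀(0.000049/0.000097) = 61.70 · log₁₀(0.5052)
= 61.70 · (-0.2966) = -18.30 mV

-18 mV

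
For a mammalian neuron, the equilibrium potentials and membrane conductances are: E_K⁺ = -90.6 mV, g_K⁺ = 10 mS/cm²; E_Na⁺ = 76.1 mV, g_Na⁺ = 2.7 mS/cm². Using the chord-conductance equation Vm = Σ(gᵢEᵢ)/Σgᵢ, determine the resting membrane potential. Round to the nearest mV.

Σ gᵢEᵢ = 10·(-90.6) + 2.7·(76.1) = -700.53
Σ gᵢ = 10 + 2.7 = 12.7
Vm = -700.53 / 12.7 = -55.16 mV

-55 mV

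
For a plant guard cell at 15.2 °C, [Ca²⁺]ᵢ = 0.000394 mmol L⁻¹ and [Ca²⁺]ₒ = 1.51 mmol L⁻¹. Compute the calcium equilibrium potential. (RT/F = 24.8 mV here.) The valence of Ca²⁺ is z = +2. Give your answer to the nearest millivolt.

102 mV

E = (24.8/z) · ln([Ca²⁺]_out/[Ca²⁺]_in) with z = +2.
= (24.8/2) · ln(1.51/0.000394) = 12.40 · ln(3832)
= 12.40 · (8.2513) = 102.32 mV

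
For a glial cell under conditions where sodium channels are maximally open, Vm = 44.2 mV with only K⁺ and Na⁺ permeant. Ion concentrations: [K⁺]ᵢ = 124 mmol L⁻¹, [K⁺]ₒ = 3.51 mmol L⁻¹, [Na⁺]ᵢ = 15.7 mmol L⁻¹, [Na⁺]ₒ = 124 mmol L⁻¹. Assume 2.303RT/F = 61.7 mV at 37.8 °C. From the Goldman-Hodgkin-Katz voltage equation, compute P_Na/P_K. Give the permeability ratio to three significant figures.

15.2

Let α = P_Na/P_K. GHK: Vm = 61.7·log₁₀[(Kₒ + α·Naₒ)/(Kᵢ + α·Naᵢ)].
10^(Vm/61.7) = 10^(44.2/61.7) = 5.2044
So 5.2044·(Kᵢ + α·Naᵢ) = Kₒ + α·Naₒ → α = (5.2044·124.0 − 3.51) / (124.0 − 5.2044·15.7)
α = (645.3 − 3.51) / (124.0 − 81.71) = 641.8/42.29 = 15.18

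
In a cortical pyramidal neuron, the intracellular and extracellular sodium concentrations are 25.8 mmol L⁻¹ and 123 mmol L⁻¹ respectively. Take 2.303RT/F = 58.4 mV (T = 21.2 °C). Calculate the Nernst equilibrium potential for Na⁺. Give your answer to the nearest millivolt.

E = (58.4/z) · log₁₀([Na⁺]_out/[Na⁺]_in) with z = +1.
= (58.4/1) · log₁₀(123/25.8) = 58.40 · log₁₀(4.767)
= 58.40 · (0.6783) = 39.61 mV

40 mV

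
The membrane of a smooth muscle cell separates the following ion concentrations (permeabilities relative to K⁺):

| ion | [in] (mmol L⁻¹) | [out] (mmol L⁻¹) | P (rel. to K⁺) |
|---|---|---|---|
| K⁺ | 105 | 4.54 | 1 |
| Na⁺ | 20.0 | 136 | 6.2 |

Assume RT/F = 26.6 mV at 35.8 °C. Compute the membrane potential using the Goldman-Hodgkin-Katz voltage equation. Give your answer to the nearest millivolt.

Vm = 26.6 · ln[(Σ P·[cation]ₒ + Σ P·[anion]ᵢ) / (Σ P·[cation]ᵢ + Σ P·[anion]ₒ)]
Numerator = 1×4.54 + 6.2×136 = 847.7
Denominator = 1×105 + 6.2×20.0 = 229
Vm = 26.6 · ln(3.7019) = 26.6 × (1.3089) = 34.82 mV

35 mV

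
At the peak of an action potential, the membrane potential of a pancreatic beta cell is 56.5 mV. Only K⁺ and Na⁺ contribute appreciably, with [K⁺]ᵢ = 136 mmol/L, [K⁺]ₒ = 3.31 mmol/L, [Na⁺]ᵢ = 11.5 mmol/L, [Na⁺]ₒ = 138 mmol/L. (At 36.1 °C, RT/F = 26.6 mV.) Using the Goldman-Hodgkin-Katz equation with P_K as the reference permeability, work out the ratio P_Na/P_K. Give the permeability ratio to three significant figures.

Let α = P_Na/P_K. GHK: Vm = 26.6·ln[(Kₒ + α·Naₒ)/(Kᵢ + α·Naᵢ)].
e^(Vm/26.6) = e^(56.5/26.6) = 8.365
So 8.365·(Kᵢ + α·Naᵢ) = Kₒ + α·Naₒ → α = (8.365·136.0 − 3.31) / (138.0 − 8.365·11.5)
α = (1138 − 3.31) / (138.0 − 96.2) = 1134/41.8 = 27.14

27.1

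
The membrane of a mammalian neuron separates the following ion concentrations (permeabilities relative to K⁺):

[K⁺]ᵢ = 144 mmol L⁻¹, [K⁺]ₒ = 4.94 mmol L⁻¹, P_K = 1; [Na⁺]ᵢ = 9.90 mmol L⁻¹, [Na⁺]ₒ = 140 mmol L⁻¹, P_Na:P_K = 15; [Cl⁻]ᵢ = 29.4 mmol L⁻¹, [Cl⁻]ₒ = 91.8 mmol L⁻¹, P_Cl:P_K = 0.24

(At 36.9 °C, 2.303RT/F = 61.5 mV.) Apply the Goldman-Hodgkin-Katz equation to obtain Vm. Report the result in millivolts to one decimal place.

Vm = 61.5 · log₁₀[(Σ P·[cation]ₒ + Σ P·[anion]ᵢ) / (Σ P·[cation]ᵢ + Σ P·[anion]ₒ)]
Numerator = 1×4.94 + 15×140 + 0.24×29.4 = 2112
Denominator = 1×144 + 15×9.90 + 0.24×91.8 = 314.5
Vm = 61.5 · log₁₀(6.7147) = 61.5 × (0.8270) = 50.86 mV

50.9 mV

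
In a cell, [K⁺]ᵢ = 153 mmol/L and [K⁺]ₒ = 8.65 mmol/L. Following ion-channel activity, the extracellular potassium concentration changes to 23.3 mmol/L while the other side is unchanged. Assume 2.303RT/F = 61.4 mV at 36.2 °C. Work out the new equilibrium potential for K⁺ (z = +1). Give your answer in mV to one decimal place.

After the shift: [K⁺]_out = 23.3, [K⁺]_in = 153 mmol/L.
E_new = (61.4/1)·log₁₀(23.3/153) = 61.40 · (-0.8173) = -50.18 mV

-50.2 mV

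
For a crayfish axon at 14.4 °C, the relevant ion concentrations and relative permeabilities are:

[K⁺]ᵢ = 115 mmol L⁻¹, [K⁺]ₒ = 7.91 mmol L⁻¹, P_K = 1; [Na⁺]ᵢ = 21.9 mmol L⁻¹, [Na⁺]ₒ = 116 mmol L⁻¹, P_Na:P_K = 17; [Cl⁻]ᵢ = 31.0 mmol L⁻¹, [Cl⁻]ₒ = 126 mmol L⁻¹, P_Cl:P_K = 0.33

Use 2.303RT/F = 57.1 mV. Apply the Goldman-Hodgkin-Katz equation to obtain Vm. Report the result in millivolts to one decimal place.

32.9 mV

Vm = 57.1 · log₁₀[(Σ P·[cation]ₒ + Σ P·[anion]ᵢ) / (Σ P·[cation]ᵢ + Σ P·[anion]ₒ)]
Numerator = 1×7.91 + 17×116 + 0.33×31.0 = 1990
Denominator = 1×115 + 17×21.9 + 0.33×126 = 528.9
Vm = 57.1 · log₁₀(3.7629) = 57.1 × (0.5755) = 32.86 mV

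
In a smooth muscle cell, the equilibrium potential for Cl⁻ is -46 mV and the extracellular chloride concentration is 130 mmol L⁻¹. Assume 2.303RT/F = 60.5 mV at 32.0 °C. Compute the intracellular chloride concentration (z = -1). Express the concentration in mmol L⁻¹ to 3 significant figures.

22.6 mmol L⁻¹

Nernst: E = (60.5/-1) · log₁₀([out]/[in]), so log₁₀([out]/[in]) = -46.0 × -1 / 60.5 = 0.7603.
[out]/[in] = 10^(0.7603) = 5.759.
[in] = 130 / 5.759 = 22.57 mmol L⁻¹.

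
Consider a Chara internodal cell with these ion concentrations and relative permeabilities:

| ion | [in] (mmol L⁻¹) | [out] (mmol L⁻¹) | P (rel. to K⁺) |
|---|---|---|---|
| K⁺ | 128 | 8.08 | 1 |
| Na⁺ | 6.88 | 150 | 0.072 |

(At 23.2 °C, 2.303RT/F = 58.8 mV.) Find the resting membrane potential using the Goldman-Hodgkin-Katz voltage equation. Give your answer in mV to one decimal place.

Vm = 58.8 · log₁₀[(Σ P·[cation]ₒ + Σ P·[anion]ᵢ) / (Σ P·[cation]ᵢ + Σ P·[anion]ₒ)]
Numerator = 1×8.08 + 0.072×150 = 18.88
Denominator = 1×128 + 0.072×6.88 = 128.5
Vm = 58.8 · log₁₀(0.14693) = 58.8 × (-0.8329) = -48.97 mV

-49.0 mV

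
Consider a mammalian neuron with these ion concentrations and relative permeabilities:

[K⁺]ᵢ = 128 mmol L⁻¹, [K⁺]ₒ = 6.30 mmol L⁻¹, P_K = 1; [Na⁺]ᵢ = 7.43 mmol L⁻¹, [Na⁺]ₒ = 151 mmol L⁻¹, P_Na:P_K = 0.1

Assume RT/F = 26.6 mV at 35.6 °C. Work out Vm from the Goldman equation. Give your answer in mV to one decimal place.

Vm = 26.6 · ln[(Σ P·[cation]ₒ + Σ P·[anion]ᵢ) / (Σ P·[cation]ᵢ + Σ P·[anion]ₒ)]
Numerator = 1×6.30 + 0.1×151 = 21.4
Denominator = 1×128 + 0.1×7.43 = 128.7
Vm = 26.6 · ln(0.16622) = 26.6 × (-1.7944) = -47.73 mV

-47.7 mV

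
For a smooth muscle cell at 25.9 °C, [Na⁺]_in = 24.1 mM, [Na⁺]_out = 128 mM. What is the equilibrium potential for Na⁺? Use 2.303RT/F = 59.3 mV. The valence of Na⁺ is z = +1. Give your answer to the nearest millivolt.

43 mV

E = (59.3/z) · log₁₀([Na⁺]_out/[Na⁺]_in) with z = +1.
= (59.3/1) · log₁₀(128/24.1) = 59.30 · log₁₀(5.311)
= 59.30 · (0.7252) = 43.00 mV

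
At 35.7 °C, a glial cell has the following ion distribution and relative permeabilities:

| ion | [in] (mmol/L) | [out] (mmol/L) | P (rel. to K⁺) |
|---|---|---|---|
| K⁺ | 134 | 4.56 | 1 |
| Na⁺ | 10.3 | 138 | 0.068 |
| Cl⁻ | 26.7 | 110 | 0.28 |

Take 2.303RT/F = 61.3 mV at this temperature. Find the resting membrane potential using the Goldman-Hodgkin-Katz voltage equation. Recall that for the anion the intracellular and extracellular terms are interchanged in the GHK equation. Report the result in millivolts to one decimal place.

-54.4 mV

Vm = 61.3 · log₁₀[(Σ P·[cation]ₒ + Σ P·[anion]ᵢ) / (Σ P·[cation]ᵢ + Σ P·[anion]ₒ)]
Numerator = 1×4.56 + 0.068×138 + 0.28×26.7 = 21.42
Denominator = 1×134 + 0.068×10.3 + 0.28×110 = 165.5
Vm = 61.3 · log₁₀(0.12943) = 61.3 × (-0.8880) = -54.43 mV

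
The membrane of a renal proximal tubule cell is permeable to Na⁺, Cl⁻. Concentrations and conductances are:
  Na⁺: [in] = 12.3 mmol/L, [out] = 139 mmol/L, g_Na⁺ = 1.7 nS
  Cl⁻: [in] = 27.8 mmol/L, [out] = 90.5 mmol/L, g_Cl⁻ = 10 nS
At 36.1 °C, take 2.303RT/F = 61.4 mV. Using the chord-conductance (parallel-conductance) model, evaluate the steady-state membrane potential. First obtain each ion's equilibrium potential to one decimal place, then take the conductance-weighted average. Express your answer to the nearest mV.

E_Na⁺ = (61.4/1)·log₁₀(139/12.3) = 64.7 mV
E_Cl⁻ = (61.4/-1)·log₁₀(90.5/27.8) = -31.5 mV
Vm = (Σ gᵢEᵢ)/(Σ gᵢ) = (1.7·64.7 + 10·-31.5) / (1.7 + 10)
= -205.01 / 11.7 = -17.52 mV

-18 mV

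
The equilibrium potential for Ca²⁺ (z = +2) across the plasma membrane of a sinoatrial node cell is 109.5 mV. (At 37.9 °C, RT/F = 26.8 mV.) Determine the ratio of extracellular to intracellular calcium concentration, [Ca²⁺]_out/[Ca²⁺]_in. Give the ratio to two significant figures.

3500

ln([out]/[in]) = E·z/(26.8) = 109.5 × 2 / 26.8 = 8.1716
[out]/[in] = e^(8.1716) = 3539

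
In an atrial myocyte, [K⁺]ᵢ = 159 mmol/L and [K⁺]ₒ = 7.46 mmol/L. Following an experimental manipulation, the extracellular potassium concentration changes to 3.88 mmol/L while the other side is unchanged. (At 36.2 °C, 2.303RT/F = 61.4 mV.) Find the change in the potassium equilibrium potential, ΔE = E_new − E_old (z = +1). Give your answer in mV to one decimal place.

E_old = (61.4/1)·log₁₀(7.46/159) = -81.58 mV
E_new = (61.4/1)·log₁₀(3.88/159) = -99.01 mV
ΔE = -99.01 − (-81.58) = -17.43 mV

-17.4 mV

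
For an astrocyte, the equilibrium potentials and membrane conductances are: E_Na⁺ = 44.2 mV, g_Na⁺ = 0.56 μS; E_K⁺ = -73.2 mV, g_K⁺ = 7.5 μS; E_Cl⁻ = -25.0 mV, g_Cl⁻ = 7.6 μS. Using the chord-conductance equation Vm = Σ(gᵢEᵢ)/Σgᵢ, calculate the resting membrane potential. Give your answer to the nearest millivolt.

Σ gᵢEᵢ = 0.56·(44.2) + 7.5·(-73.2) + 7.6·(-25.0) = -714.25
Σ gᵢ = 0.56 + 7.5 + 7.6 = 15.66
Vm = -714.25 / 15.66 = -45.61 mV

-46 mV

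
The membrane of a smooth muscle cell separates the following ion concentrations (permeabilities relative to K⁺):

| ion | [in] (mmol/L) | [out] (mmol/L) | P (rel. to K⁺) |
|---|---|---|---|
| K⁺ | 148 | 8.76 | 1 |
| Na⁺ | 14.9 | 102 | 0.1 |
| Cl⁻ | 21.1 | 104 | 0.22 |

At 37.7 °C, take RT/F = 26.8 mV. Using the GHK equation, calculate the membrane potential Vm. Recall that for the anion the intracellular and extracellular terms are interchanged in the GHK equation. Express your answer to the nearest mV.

Vm = 26.8 · ln[(Σ P·[cation]ₒ + Σ P·[anion]ᵢ) / (Σ P·[cation]ᵢ + Σ P·[anion]ₒ)]
Numerator = 1×8.76 + 0.1×102 + 0.22×21.1 = 23.6
Denominator = 1×148 + 0.1×14.9 + 0.22×104 = 172.4
Vm = 26.8 · ln(0.13693) = 26.8 × (-1.9883) = -53.29 mV

-53 mV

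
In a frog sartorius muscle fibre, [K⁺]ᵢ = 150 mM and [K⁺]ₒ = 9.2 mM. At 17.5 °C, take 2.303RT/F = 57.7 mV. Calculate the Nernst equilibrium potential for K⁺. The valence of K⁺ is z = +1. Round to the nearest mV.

E = (57.7/z) · log₁₀([K⁺]_out/[K⁺]_in) with z = +1.
= (57.7/1) · log₁₀(9.2/150) = 57.70 · log₁₀(0.06133)
= 57.70 · (-1.2123) = -69.95 mV

-70 mV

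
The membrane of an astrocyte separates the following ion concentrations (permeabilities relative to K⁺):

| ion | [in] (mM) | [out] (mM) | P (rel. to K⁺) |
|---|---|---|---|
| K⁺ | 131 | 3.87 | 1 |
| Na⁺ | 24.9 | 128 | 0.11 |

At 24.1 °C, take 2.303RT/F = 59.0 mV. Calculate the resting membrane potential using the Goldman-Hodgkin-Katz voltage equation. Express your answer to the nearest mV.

Vm = 59.0 · log₁₀[(Σ P·[cation]ₒ + Σ P·[anion]ᵢ) / (Σ P·[cation]ᵢ + Σ P·[anion]ₒ)]
Numerator = 1×3.87 + 0.11×128 = 17.95
Denominator = 1×131 + 0.11×24.9 = 133.7
Vm = 59.0 · log₁₀(0.13422) = 59.0 × (-0.8722) = -51.46 mV

-51 mV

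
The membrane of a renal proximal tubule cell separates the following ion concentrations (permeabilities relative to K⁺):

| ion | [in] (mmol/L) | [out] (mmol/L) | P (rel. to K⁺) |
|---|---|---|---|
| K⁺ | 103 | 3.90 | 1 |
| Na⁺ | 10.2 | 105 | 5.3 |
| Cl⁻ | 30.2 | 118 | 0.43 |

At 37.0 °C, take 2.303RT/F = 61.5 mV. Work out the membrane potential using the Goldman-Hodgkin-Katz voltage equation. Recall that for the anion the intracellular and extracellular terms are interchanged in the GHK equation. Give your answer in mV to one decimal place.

27.1 mV

Vm = 61.5 · log₁₀[(Σ P·[cation]ₒ + Σ P·[anion]ᵢ) / (Σ P·[cation]ᵢ + Σ P·[anion]ₒ)]
Numerator = 1×3.90 + 5.3×105 + 0.43×30.2 = 573.4
Denominator = 1×103 + 5.3×10.2 + 0.43×118 = 207.8
Vm = 61.5 · log₁₀(2.7593) = 61.5 × (0.4408) = 27.11 mV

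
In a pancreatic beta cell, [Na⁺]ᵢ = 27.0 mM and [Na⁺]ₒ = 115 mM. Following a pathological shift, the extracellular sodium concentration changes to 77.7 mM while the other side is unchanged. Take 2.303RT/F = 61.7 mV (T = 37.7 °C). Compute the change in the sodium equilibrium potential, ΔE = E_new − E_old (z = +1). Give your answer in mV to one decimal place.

E_old = (61.7/1)·log₁₀(115/27.0) = 38.83 mV
E_new = (61.7/1)·log₁₀(77.7/27.0) = 28.32 mV
ΔE = 28.32 − (38.83) = -10.51 mV

-10.5 mV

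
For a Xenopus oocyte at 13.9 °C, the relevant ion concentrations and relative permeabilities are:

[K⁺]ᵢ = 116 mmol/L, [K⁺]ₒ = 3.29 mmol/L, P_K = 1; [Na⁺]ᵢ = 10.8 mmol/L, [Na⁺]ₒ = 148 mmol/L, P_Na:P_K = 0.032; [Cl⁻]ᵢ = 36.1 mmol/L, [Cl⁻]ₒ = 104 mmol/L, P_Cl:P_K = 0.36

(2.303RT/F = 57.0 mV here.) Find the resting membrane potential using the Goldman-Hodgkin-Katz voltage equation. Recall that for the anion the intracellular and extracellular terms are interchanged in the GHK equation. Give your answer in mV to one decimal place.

-49.3 mV

Vm = 57.0 · log₁₀[(Σ P·[cation]ₒ + Σ P·[anion]ᵢ) / (Σ P·[cation]ᵢ + Σ P·[anion]ₒ)]
Numerator = 1×3.29 + 0.032×148 + 0.36×36.1 = 21.02
Denominator = 1×116 + 0.032×10.8 + 0.36×104 = 153.8
Vm = 57.0 · log₁₀(0.1367) = 57.0 × (-0.8642) = -49.26 mV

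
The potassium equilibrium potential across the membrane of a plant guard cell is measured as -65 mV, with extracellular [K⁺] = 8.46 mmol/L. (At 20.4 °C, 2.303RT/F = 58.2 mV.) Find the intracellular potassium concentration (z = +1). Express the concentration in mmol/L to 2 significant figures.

Nernst: E = (58.2/1) · log₁₀([out]/[in]), so log₁₀([out]/[in]) = -65.0 × 1 / 58.2 = -1.1168.
[out]/[in] = 10^(-1.1168) = 0.07641.
[in] = 8.46 / 0.07641 = 110.7 mmol/L.

110 mmol/L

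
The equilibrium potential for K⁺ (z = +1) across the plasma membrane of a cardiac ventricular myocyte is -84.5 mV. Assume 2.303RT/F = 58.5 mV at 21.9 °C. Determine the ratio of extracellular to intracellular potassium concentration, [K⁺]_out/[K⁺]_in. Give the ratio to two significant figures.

log₁₀([out]/[in]) = E·z/(58.5) = -84.5 × 1 / 58.5 = -1.4444
[out]/[in] = 10^(-1.4444) = 0.03594

0.036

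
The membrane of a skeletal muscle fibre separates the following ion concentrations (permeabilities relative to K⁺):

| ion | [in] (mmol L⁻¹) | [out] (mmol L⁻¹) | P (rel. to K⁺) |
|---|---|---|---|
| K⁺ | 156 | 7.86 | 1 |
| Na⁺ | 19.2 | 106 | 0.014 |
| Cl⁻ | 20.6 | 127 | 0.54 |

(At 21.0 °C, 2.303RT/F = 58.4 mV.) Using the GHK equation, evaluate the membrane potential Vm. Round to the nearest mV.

Vm = 58.4 · log₁₀[(Σ P·[cation]ₒ + Σ P·[anion]ᵢ) / (Σ P·[cation]ᵢ + Σ P·[anion]ₒ)]
Numerator = 1×7.86 + 0.014×106 + 0.54×20.6 = 20.47
Denominator = 1×156 + 0.014×19.2 + 0.54×127 = 224.8
Vm = 58.4 · log₁₀(0.09103) = 58.4 × (-1.0408) = -60.78 mV

-61 mV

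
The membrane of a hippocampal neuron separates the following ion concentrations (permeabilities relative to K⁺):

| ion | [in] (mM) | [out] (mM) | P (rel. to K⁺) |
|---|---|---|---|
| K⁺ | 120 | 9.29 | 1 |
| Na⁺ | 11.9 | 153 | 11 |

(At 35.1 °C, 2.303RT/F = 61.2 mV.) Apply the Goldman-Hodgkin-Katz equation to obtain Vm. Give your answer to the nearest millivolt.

Vm = 61.2 · log₁₀[(Σ P·[cation]ₒ + Σ P·[anion]ᵢ) / (Σ P·[cation]ᵢ + Σ P·[anion]ₒ)]
Numerator = 1×9.29 + 11×153 = 1692
Denominator = 1×120 + 11×11.9 = 250.9
Vm = 61.2 · log₁₀(6.7449) = 61.2 × (0.8290) = 50.73 mV

51 mV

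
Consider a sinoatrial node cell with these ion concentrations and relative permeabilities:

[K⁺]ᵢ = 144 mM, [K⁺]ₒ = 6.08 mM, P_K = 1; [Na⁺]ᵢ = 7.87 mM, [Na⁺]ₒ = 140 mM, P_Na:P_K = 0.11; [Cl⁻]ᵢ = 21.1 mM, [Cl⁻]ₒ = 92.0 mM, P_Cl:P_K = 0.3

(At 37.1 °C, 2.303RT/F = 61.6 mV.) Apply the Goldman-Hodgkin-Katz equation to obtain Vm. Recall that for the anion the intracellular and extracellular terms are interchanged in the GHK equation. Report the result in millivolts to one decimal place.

Vm = 61.6 · log₁₀[(Σ P·[cation]ₒ + Σ P·[anion]ᵢ) / (Σ P·[cation]ᵢ + Σ P·[anion]ₒ)]
Numerator = 1×6.08 + 0.11×140 + 0.3×21.1 = 27.81
Denominator = 1×144 + 0.11×7.87 + 0.3×92.0 = 172.5
Vm = 61.6 · log₁₀(0.16125) = 61.6 × (-0.7925) = -48.82 mV

-48.8 mV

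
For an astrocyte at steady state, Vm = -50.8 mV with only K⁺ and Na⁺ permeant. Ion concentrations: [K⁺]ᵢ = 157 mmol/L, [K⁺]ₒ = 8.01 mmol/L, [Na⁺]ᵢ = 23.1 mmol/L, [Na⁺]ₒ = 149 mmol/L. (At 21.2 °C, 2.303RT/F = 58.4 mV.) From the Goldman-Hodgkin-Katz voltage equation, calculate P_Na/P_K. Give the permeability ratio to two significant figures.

0.090

Let α = P_Na/P_K. GHK: Vm = 58.4·log₁₀[(Kₒ + α·Naₒ)/(Kᵢ + α·Naᵢ)].
10^(Vm/58.4) = 10^(-50.8/58.4) = 0.13494
So 0.13494·(Kᵢ + α·Naᵢ) = Kₒ + α·Naₒ → α = (0.13494·157.0 − 8.01) / (149.0 − 0.13494·23.1)
α = (21.19 − 8.01) / (149.0 − 3.117) = 13.18/145.9 = 0.09031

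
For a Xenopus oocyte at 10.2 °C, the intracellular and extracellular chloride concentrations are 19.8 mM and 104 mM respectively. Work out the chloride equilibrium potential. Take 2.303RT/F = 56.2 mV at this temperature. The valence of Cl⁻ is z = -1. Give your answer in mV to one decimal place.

-40.5 mV

E = (56.2/z) · log₁₀([Cl⁻]_out/[Cl⁻]_in) with z = -1.
For an anion, dividing by z = -1 reverses the sign.
= (56.2/-1) · log₁₀(104/19.8) = -56.20 · log₁₀(5.253)
= -56.20 · (0.7204) = -40.48 mV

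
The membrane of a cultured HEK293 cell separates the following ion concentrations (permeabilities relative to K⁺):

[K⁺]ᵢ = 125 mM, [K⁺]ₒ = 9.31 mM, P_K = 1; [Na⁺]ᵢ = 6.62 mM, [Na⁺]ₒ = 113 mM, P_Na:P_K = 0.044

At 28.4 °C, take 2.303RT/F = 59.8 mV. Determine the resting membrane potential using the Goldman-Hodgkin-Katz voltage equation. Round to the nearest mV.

Vm = 59.8 · log₁₀[(Σ P·[cation]ₒ + Σ P·[anion]ᵢ) / (Σ P·[cation]ᵢ + Σ P·[anion]ₒ)]
Numerator = 1×9.31 + 0.044×113 = 14.28
Denominator = 1×125 + 0.044×6.62 = 125.3
Vm = 59.8 · log₁₀(0.11399) = 59.8 × (-0.9431) = -56.40 mV

-56 mV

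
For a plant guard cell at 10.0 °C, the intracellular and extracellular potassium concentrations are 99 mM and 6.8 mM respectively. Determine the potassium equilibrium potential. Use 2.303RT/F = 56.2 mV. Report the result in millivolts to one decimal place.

-65.4 mV

E = (56.2/z) · log₁₀([K⁺]_out/[K⁺]_in) with z = +1.
= (56.2/1) · log₁₀(6.8/99) = 56.20 · log₁₀(0.06869)
= 56.20 · (-1.1631) = -65.37 mV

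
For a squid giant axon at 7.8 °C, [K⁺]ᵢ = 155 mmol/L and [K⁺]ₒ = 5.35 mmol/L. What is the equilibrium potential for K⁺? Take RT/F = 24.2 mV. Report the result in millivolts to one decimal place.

-81.5 mV

E = (24.2/z) · ln([K⁺]_out/[K⁺]_in) with z = +1.
= (24.2/1) · ln(5.35/155) = 24.20 · ln(0.03452)
= 24.20 · (-3.3663) = -81.47 mV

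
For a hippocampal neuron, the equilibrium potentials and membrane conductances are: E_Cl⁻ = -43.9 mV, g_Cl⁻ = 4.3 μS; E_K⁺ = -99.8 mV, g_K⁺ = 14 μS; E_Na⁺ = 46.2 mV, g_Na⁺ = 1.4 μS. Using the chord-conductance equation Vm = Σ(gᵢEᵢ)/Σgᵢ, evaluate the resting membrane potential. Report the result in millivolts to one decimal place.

-77.2 mV

Σ gᵢEᵢ = 4.3·(-43.9) + 14·(-99.8) + 1.4·(46.2) = -1521.29
Σ gᵢ = 4.3 + 14 + 1.4 = 19.7
Vm = -1521.29 / 19.7 = -77.22 mV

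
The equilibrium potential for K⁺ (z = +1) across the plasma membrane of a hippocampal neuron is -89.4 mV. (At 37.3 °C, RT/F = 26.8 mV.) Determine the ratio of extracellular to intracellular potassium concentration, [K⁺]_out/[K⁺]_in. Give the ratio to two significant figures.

ln([out]/[in]) = E·z/(26.8) = -89.4 × 1 / 26.8 = -3.3358
[out]/[in] = e^(-3.3358) = 0.03559

0.036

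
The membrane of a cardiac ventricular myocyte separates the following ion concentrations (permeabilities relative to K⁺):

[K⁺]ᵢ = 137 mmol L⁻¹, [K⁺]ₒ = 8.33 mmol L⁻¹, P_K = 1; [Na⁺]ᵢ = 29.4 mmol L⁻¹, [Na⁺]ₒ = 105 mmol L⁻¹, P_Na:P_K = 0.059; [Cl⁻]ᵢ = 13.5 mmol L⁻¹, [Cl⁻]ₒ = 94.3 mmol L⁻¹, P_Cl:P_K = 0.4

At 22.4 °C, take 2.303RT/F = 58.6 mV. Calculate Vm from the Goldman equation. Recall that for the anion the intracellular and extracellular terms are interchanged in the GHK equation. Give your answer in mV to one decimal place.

-55.5 mV

Vm = 58.6 · log₁₀[(Σ P·[cation]ₒ + Σ P·[anion]ᵢ) / (Σ P·[cation]ᵢ + Σ P·[anion]ₒ)]
Numerator = 1×8.33 + 0.059×105 + 0.4×13.5 = 19.92
Denominator = 1×137 + 0.059×29.4 + 0.4×94.3 = 176.5
Vm = 58.6 · log₁₀(0.11292) = 58.6 × (-0.9472) = -55.51 mV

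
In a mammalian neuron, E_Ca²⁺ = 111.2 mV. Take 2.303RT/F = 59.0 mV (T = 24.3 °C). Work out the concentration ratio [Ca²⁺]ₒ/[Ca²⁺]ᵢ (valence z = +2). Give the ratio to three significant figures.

5880

log₁₀([out]/[in]) = E·z/(59.0) = 111.2 × 2 / 59.0 = 3.7695
[out]/[in] = 10^(3.7695) = 5882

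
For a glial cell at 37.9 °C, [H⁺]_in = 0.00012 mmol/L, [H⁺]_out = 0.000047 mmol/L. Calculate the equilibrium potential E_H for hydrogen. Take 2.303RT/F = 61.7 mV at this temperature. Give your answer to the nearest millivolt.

-25 mV

E = (61.7/z) · log₁₀([H⁺]_out/[H⁺]_in) with z = +1.
= (61.7/1) · log₁₀(0.000047/0.00012) = 61.70 · log₁₀(0.3917)
= 61.70 · (-0.4071) = -25.12 mV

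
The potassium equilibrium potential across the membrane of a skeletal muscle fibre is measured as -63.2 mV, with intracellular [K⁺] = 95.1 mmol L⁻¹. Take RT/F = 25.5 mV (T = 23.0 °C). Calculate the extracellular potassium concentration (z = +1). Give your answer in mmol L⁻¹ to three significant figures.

Nernst: E = (25.5/1) · ln([out]/[in]), so ln([out]/[in]) = -63.2 × 1 / 25.5 = -2.4784.
[out]/[in] = e^(-2.4784) = 0.08387.
[out] = 0.08387 × 95.1 = 7.976 mmol L⁻¹.

7.98 mmol L⁻¹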